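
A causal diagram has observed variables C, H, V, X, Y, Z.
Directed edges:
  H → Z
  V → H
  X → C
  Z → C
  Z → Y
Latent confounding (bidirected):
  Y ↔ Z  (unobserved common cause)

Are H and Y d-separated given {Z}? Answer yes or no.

Bayes-Ball from H | {Z} reaches {V,Y}.
Y ∈ reach(H|{Z}) ⇒ H ⊥̸ Y | {Z}.

No — H and Y are d-connected given {Z}.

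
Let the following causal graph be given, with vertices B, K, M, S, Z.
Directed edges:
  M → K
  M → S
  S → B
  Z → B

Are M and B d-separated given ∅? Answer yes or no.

No — M and B are d-connected given ∅.

Bayes-Ball from M | ∅ reaches {B,K,S}.
B ∈ reach(M|∅) ⇒ M ⊥̸ B | ∅.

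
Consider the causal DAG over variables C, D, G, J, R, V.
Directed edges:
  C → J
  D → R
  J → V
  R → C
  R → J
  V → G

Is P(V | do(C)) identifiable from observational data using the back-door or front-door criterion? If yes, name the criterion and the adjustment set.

desc(C)\{C}={G,J,V}; candidates ⊆ {D,R}.
size 0: {}; under {} C still reaches {D,G,J,R,V} ∋ V.
{R}: C⊥V given {R} in G with C→· removed — back-door holds.
P(V|do(C)) = Σ_{R} P(V|C,R)·P(R).

P(V|do(C)): backdoor, adjust for {R}.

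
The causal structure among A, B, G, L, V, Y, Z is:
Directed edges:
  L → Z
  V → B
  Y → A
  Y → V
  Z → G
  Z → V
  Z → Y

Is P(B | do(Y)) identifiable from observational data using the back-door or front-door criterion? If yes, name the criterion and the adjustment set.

desc(Y)\{Y}={A,B,V}; candidates ⊆ {G,L,Z}.
size 0: {}; under {} Y still reaches {B,G,L,V,Z} ∋ B.
{Z}: Y⊥B given {Z} in G with Y→· removed — back-door holds.
P(B|do(Y)) = Σ_{Z} P(B|Y,Z)·P(Z).

P(B|do(Y)): backdoor, adjust for {Z}.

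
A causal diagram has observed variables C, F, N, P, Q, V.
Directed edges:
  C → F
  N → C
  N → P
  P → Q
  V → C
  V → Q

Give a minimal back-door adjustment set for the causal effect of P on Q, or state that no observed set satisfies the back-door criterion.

P→Q: minimal back-door set ∅.

desc(P)\{P}={Q}; candidates ⊆ {C,F,N,V}.
∅: P⊥Q given ∅ in G with P→· removed — back-door holds.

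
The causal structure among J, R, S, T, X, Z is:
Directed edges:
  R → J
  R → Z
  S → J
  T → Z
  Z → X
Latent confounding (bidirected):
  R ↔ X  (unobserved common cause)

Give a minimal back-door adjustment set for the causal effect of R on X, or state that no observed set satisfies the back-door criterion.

R→X: no observed back-door set.

desc(R)\{R}={J,X,Z}; candidates ⊆ {S,T}.
R↔X: latent back-door arc(s) into R.
size 0: {}; under {} R still reaches {X} ∋ X.
size 1: {S}, {T}; under {S} R still reaches {X} ∋ X.
size 2: {S,T}; under {S,T} R still reaches {X} ∋ X.
R↔X cannot be blocked by any observed set — no back-door set.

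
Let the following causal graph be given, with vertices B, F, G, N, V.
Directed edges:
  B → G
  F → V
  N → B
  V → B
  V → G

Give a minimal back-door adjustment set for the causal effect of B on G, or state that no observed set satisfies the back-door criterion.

B→G: minimal back-door set {V}.

desc(B)\{B}={G}; candidates ⊆ {F,N,V}.
size 0: {}; under {} B still reaches {F,G,N,V} ∋ G.
{V}: B⊥G given {V} in G with B→· removed — back-door holds.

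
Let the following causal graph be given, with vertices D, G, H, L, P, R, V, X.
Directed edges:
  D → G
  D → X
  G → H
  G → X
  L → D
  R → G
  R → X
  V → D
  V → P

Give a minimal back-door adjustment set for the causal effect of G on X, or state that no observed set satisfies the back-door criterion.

desc(G)\{G}={H,X}; candidates ⊆ {D,L,P,R,V}.
size 0: {}; under {} G still reaches {D,L,P,R,V,X} ∋ X.
size 1: {D}, {L}, {P} …(+2); under {D} G still reaches {R,X} ∋ X.
{D,R}: G⊥X given {D,R} in G with G→· removed — back-door holds.

G→X: minimal back-door set {D, R}.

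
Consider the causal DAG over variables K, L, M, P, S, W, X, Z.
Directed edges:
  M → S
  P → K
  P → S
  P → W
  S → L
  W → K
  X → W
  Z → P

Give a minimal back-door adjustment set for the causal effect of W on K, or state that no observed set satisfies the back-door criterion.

W→K: minimal back-door set {P}.

desc(W)\{W}={K}; candidates ⊆ {L,M,P,S,X,Z}.
size 0: {}; under {} W still reaches {K,L,P,S,X,Z} ∋ K.
{P}: W⊥K given {P} in G with W→· removed — back-door holds.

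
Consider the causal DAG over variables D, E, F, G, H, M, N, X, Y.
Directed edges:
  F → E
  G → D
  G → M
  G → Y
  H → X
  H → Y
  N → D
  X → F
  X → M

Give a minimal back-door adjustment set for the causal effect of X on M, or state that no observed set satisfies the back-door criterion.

desc(X)\{X}={E,F,M}; candidates ⊆ {D,G,H,N,Y}.
∅: X⊥M given ∅ in G with X→· removed — back-door holds.

X→M: minimal back-door set ∅.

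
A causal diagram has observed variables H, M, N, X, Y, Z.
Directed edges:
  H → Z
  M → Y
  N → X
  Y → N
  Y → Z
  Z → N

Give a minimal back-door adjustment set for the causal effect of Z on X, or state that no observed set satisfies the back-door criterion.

Z→X: minimal back-door set {Y}.

desc(Z)\{Z}={N,X}; candidates ⊆ {H,M,Y}.
size 0: {}; under {} Z still reaches {H,M,N,X,Y} ∋ X.
{Y}: Z⊥X given {Y} in G with Z→· removed — back-door holds.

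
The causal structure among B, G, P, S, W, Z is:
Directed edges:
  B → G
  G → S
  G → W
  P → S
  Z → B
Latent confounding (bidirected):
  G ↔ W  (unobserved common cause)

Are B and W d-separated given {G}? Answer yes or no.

Bayes-Ball from B | {G} reaches {W,Z}.
W ∈ reach(B|{G}) ⇒ B ⊥̸ W | {G}.

No — B and W are d-connected given {G}.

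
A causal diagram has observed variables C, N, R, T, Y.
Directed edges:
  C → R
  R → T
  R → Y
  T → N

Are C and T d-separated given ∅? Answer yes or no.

Bayes-Ball from C | ∅ reaches {N,R,T,Y}.
T ∈ reach(C|∅) ⇒ C ⊥̸ T | ∅.

No — C and T are d-connected given ∅.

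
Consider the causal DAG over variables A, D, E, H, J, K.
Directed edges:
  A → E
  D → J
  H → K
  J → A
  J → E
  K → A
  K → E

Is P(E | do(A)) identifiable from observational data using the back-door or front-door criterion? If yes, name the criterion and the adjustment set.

desc(A)\{A}={E}; candidates ⊆ {D,H,J,K}.
size 0: {}; under {} A still reaches {D,E,H,J,K} ∋ E.
size 1: {D}, {H}, {J} …(+1); under {D} A still reaches {E,H,J,K} ∋ E.
{J,K}: A⊥E given {J,K} in G with A→· removed — back-door holds.
P(E|do(A)) = Σ_{J,K} P(E|A,J,K)·P(J,K).

P(E|do(A)): backdoor, adjust for {J, K}.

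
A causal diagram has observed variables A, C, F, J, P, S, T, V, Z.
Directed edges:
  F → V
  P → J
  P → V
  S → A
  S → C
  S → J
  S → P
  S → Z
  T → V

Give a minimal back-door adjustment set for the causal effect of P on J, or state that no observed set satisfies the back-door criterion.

desc(P)\{P}={J,V}; candidates ⊆ {A,C,F,S,T,Z}.
size 0: {}; under {} P still reaches {A,C,J,S,Z} ∋ J.
{S}: P⊥J given {S} in G with P→· removed — back-door holds.

P→J: minimal back-door set {S}.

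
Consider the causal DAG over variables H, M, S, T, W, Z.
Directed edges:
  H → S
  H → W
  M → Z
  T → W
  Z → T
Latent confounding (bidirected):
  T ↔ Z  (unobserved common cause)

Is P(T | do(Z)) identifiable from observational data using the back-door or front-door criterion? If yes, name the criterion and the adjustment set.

P(T|do(Z)): not identifiable (no BD/FD set).

desc(Z)\{Z}={T,W}; candidates ⊆ {H,M,S}.
Z↔T: latent back-door arc(s) into Z.
size 0: {}; under {} Z still reaches {M,T,W} ∋ T.
size 1: {H}, {M}, {S}; under {H} Z still reaches {M,T,W} ∋ T.
size 2: {H,M}, {H,S}, {M,S}; under {H,M} Z still reaches {T,W} ∋ T.
Z↔T cannot be blocked by any observed set — no back-door set.
No mediator lies on a directed Z→…→T path.
Neither criterion identifies P(T|do(Z)) in this graph.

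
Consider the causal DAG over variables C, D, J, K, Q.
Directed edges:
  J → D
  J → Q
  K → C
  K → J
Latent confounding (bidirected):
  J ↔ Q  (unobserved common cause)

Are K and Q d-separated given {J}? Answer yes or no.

Bayes-Ball from K | {J} reaches {C,Q}.
Q ∈ reach(K|{J}) ⇒ K ⊥̸ Q | {J}.

No — K and Q are d-connected given {J}.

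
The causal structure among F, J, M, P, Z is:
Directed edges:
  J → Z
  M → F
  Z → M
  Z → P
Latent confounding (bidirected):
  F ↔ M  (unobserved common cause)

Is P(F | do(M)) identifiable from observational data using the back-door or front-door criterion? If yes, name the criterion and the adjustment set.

P(F|do(M)): not identifiable (no BD/FD set).

desc(M)\{M}={F}; candidates ⊆ {J,P,Z}.
M↔F: latent back-door arc(s) into M.
size 0: {}; under {} M still reaches {F,J,P,Z} ∋ F.
size 1: {J}, {P}, {Z}; under {J} M still reaches {F,P,Z} ∋ F.
size 2: {J,P}, {J,Z}, {P,Z}; under {J,P} M still reaches {F,Z} ∋ F.
M↔F cannot be blocked by any observed set — no back-door set.
No mediator lies on a directed M→…→F path.
Neither criterion identifies P(F|do(M)) in this graph.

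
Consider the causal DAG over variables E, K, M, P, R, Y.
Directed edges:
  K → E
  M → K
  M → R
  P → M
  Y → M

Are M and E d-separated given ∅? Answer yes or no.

No — M and E are d-connected given ∅.

Bayes-Ball from M | ∅ reaches {E,K,P,R,Y}.
E ∈ reach(M|∅) ⇒ M ⊥̸ E | ∅.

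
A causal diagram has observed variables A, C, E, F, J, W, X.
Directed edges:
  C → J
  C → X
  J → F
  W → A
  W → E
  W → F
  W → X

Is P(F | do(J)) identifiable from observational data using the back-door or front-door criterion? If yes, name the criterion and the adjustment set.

P(F|do(J)): backdoor, adjust for ∅.

desc(J)\{J}={F}; candidates ⊆ {A,C,E,W,X}.
∅: J⊥F given ∅ in G with J→· removed — back-door holds.
P(F|do(J)) = P(F|J) — no adjustment needed.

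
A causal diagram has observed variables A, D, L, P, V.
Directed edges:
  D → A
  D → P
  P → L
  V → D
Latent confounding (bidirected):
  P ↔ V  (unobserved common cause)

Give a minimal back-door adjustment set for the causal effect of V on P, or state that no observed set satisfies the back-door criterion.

desc(V)\{V}={A,D,L,P}; candidates ⊆ {—}.
V↔P: latent back-door arc(s) into V.
size 0: {}; under {} V still reaches {L,P} ∋ P.
V↔P cannot be blocked by any observed set — no back-door set.

V→P: no observed back-door set.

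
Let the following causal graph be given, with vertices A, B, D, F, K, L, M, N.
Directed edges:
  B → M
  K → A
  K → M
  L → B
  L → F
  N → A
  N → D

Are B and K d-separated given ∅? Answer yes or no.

Yes — B ⊥ K | ∅.

Bayes-Ball from B | ∅ reaches {F,L,M}.
K ∉ reach(B|∅) ⇒ B ⊥ K | ∅.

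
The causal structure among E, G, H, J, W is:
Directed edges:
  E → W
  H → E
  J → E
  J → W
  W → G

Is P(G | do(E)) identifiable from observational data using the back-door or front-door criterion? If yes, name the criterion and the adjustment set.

desc(E)\{E}={G,W}; candidates ⊆ {H,J}.
size 0: {}; under {} E still reaches {G,H,J,W} ∋ G.
{J}: E⊥G given {J} in G with E→· removed — back-door holds.
P(G|do(E)) = Σ_{J} P(G|E,J)·P(J).

P(G|do(E)): backdoor, adjust for {J}.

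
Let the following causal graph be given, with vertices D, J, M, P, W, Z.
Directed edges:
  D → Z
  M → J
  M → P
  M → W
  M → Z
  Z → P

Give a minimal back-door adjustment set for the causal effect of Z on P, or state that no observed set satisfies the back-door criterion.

Z→P: minimal back-door set {M}.

desc(Z)\{Z}={P}; candidates ⊆ {D,J,M,W}.
size 0: {}; under {} Z still reaches {D,J,M,P,W} ∋ P.
{M}: Z⊥P given {M} in G with Z→· removed — back-door holds.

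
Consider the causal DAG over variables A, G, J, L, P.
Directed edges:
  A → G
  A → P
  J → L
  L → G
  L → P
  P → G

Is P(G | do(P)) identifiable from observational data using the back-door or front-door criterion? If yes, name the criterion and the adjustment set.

desc(P)\{P}={G}; candidates ⊆ {A,J,L}.
size 0: {}; under {} P still reaches {A,G,J,L} ∋ G.
size 1: {A}, {J}, {L}; under {A} P still reaches {G,J,L} ∋ G.
{A,L}: P⊥G given {A,L} in G with P→· removed — back-door holds.
P(G|do(P)) = Σ_{A,L} P(G|P,A,L)·P(A,L).

P(G|do(P)): backdoor, adjust for {A, L}.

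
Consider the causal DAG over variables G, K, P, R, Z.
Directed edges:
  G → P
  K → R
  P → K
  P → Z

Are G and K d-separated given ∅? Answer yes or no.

No — G and K are d-connected given ∅.

Bayes-Ball from G | ∅ reaches {K,P,R,Z}.
K ∈ reach(G|∅) ⇒ G ⊥̸ K | ∅.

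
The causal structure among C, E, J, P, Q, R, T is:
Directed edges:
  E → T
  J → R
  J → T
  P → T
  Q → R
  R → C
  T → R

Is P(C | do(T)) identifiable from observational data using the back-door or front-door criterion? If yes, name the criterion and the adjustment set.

desc(T)\{T}={C,R}; candidates ⊆ {E,J,P,Q}.
size 0: {}; under {} T still reaches {C,E,J,P,R} ∋ C.
{J}: T⊥C given {J} in G with T→· removed — back-door holds.
P(C|do(T)) = Σ_{J} P(C|T,J)·P(J).

P(C|do(T)): backdoor, adjust for {J}.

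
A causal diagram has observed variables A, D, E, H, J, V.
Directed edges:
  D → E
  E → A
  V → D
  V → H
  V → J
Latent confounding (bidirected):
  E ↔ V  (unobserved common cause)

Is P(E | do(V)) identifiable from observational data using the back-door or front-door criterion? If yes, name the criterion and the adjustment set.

P(E|do(V)): frontdoor, adjust for {D}.

desc(V)\{V}={A,D,E,H,J}; candidates ⊆ {—}.
V↔E: latent back-door arc(s) into V.
size 0: {}; under {} V still reaches {A,E} ∋ E.
V↔E cannot be blocked by any observed set — no back-door set.
{D}: (i) intercepts every directed V→E path; (ii) no back-door V→{D}; (iii) {V} blocks every back-door {D}→E. Front-door holds.
P(E|do(V)) = Σ_{D} P(D|V) Σ_{V'} P(E|D,V')P(V').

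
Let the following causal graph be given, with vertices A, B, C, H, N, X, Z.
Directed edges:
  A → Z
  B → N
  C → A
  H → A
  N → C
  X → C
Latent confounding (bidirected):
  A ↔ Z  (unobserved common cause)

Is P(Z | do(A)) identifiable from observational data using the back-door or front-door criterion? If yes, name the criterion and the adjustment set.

desc(A)\{A}={Z}; candidates ⊆ {B,C,H,N,X}.
A↔Z: latent back-door arc(s) into A.
size 0: {}; under {} A still reaches {B,C,H,N,X,Z} ∋ Z.
size 1: {B}, {C}, {H} …(+2); under {B} A still reaches {C,H,N,X,Z} ∋ Z.
size 2: {B,C}, {B,H}, {B,N} …(+7); under {B,C} A still reaches {H,Z} ∋ Z.
A↔Z cannot be blocked by any observed set — no back-door set.
No mediator lies on a directed A→…→Z path.
Neither criterion identifies P(Z|do(A)) in this graph.

P(Z|do(A)): not identifiable (no BD/FD set).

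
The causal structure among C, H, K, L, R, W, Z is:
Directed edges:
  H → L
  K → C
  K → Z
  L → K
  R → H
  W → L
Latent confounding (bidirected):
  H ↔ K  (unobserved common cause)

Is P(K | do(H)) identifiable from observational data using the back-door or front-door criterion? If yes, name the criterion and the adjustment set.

P(K|do(H)): frontdoor, adjust for {L}.

desc(H)\{H}={C,K,L,Z}; candidates ⊆ {R,W}.
H↔K: latent back-door arc(s) into H.
size 0: {}; under {} H still reaches {C,K,R,Z} ∋ K.
size 1: {R}, {W}; under {R} H still reaches {C,K,Z} ∋ K.
size 2: {R,W}; under {R,W} H still reaches {C,K,Z} ∋ K.
H↔K cannot be blocked by any observed set — no back-door set.
{L}: (i) intercepts every directed H→K path; (ii) no back-door H→{L}; (iii) {H} blocks every back-door {L}→K. Front-door holds.
P(K|do(H)) = Σ_{L} P(L|H) Σ_{H'} P(K|L,H')P(H').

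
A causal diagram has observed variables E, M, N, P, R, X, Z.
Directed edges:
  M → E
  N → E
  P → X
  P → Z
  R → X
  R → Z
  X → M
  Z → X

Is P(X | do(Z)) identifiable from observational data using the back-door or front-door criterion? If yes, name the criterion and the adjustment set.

P(X|do(Z)): backdoor, adjust for {P, R}.

desc(Z)\{Z}={E,M,X}; candidates ⊆ {N,P,R}.
size 0: {}; under {} Z still reaches {E,M,P,R,X} ∋ X.
size 1: {N}, {P}, {R}; under {N} Z still reaches {E,M,P,R,X} ∋ X.
{P,R}: Z⊥X given {P,R} in G with Z→· removed — back-door holds.
P(X|do(Z)) = Σ_{P,R} P(X|Z,P,R)·P(P,R).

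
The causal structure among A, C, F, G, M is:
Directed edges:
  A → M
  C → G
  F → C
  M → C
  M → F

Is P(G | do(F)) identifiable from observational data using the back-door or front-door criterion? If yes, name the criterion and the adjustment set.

P(G|do(F)): backdoor, adjust for {M}.

desc(F)\{F}={C,G}; candidates ⊆ {A,M}.
size 0: {}; under {} F still reaches {A,C,G,M} ∋ G.
{M}: F⊥G given {M} in G with F→· removed — back-door holds.
P(G|do(F)) = Σ_{M} P(G|F,M)·P(M).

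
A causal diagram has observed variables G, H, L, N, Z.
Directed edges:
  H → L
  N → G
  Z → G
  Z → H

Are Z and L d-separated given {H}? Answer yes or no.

Yes — Z ⊥ L | {H}.

Bayes-Ball from Z | {H} reaches {G}.
L ∉ reach(Z|{H}) ⇒ Z ⊥ L | {H}.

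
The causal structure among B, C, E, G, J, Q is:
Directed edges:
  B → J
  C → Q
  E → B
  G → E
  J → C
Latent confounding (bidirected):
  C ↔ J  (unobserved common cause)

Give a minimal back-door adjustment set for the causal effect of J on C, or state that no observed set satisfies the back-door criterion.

J→C: no observed back-door set.

desc(J)\{J}={C,Q}; candidates ⊆ {B,E,G}.
J↔C: latent back-door arc(s) into J.
size 0: {}; under {} J still reaches {B,C,E,G,Q} ∋ C.
size 1: {B}, {E}, {G}; under {B} J still reaches {C,Q} ∋ C.
size 2: {B,E}, {B,G}, {E,G}; under {B,E} J still reaches {C,Q} ∋ C.
J↔C cannot be blocked by any observed set — no back-door set.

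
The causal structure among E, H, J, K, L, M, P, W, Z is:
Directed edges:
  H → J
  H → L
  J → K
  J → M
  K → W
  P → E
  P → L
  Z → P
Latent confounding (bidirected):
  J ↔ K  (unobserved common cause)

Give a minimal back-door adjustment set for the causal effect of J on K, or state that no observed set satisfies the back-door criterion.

J→K: no observed back-door set.

desc(J)\{J}={K,M,W}; candidates ⊆ {E,H,L,P,Z}.
J↔K: latent back-door arc(s) into J.
size 0: {}; under {} J still reaches {H,K,L,W} ∋ K.
size 1: {E}, {H}, {L} …(+2); under {E} J still reaches {H,K,L,W} ∋ K.
size 2: {E,H}, {E,L}, {E,P} …(+7); under {E,H} J still reaches {K,W} ∋ K.
J↔K cannot be blocked by any observed set — no back-door set.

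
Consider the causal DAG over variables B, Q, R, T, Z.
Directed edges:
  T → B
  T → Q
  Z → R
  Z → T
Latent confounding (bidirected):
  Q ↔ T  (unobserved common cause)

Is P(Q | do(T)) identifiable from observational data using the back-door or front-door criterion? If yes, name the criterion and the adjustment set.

P(Q|do(T)): not identifiable (no BD/FD set).

desc(T)\{T}={B,Q}; candidates ⊆ {R,Z}.
T↔Q: latent back-door arc(s) into T.
size 0: {}; under {} T still reaches {Q,R,Z} ∋ Q.
size 1: {R}, {Z}; under {R} T still reaches {Q,Z} ∋ Q.
size 2: {R,Z}; under {R,Z} T still reaches {Q} ∋ Q.
T↔Q cannot be blocked by any observed set — no back-door set.
No mediator lies on a directed T→…→Q path.
Neither criterion identifies P(Q|do(T)) in this graph.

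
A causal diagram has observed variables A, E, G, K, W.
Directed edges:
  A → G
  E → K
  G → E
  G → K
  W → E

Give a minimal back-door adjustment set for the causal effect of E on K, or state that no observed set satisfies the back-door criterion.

desc(E)\{E}={K}; candidates ⊆ {A,G,W}.
size 0: {}; under {} E still reaches {A,G,K,W} ∋ K.
{G}: E⊥K given {G} in G with E→· removed — back-door holds.

E→K: minimal back-door set {G}.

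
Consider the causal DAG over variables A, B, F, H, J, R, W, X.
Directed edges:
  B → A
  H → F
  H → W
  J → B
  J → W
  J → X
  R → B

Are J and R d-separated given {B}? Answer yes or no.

No — J and R are d-connected given {B}.

Bayes-Ball from J | {B} reaches {R,W,X}.
R ∈ reach(J|{B}) ⇒ J ⊥̸ R | {B}.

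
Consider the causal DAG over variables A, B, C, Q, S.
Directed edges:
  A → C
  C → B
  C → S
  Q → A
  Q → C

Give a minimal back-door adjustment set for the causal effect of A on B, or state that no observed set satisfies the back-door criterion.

desc(A)\{A}={B,C,S}; candidates ⊆ {Q}.
size 0: {}; under {} A still reaches {B,C,Q,S} ∋ B.
{Q}: A⊥B given {Q} in G with A→· removed — back-door holds.

A→B: minimal back-door set {Q}.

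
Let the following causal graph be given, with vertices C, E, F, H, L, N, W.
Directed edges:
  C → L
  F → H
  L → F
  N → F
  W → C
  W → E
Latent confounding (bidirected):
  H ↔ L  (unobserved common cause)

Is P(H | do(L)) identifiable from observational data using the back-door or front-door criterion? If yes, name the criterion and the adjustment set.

P(H|do(L)): frontdoor, adjust for {F}.

desc(L)\{L}={F,H}; candidates ⊆ {C,E,N,W}.
L↔H: latent back-door arc(s) into L.
size 0: {}; under {} L still reaches {C,E,H,W} ∋ H.
size 1: {C}, {E}, {N} …(+1); under {C} L still reaches {H} ∋ H.
size 2: {C,E}, {C,N}, {C,W} …(+3); under {C,E} L still reaches {H} ∋ H.
L↔H cannot be blocked by any observed set — no back-door set.
{F}: (i) intercepts every directed L→H path; (ii) no back-door L→{F}; (iii) {L} blocks every back-door {F}→H. Front-door holds.
P(H|do(L)) = Σ_{F} P(F|L) Σ_{L'} P(H|F,L')P(L').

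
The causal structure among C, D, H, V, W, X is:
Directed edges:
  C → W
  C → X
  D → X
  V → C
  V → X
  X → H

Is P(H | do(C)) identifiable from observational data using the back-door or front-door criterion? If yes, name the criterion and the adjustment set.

P(H|do(C)): backdoor, adjust for {V}.

desc(C)\{C}={H,W,X}; candidates ⊆ {D,V}.
size 0: {}; under {} C still reaches {H,V,X} ∋ H.
{V}: C⊥H given {V} in G with C→· removed — back-door holds.
P(H|do(C)) = Σ_{V} P(H|C,V)·P(V).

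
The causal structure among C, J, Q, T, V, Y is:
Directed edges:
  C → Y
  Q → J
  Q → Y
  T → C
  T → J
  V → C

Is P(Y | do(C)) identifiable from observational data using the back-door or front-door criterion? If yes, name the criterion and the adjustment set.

P(Y|do(C)): backdoor, adjust for ∅.

desc(C)\{C}={Y}; candidates ⊆ {J,Q,T,V}.
∅: C⊥Y given ∅ in G with C→· removed — back-door holds.
P(Y|do(C)) = P(Y|C) — no adjustment needed.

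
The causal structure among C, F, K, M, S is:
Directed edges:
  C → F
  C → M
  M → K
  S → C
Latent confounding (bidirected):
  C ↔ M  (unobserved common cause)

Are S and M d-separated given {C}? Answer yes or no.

Bayes-Ball from S | {C} reaches {K,M}.
M ∈ reach(S|{C}) ⇒ S ⊥̸ M | {C}.

No — S and M are d-connected given {C}.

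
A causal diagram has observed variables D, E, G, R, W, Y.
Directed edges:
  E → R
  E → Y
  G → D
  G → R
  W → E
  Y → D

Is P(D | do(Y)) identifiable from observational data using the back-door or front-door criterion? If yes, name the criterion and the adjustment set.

P(D|do(Y)): backdoor, adjust for ∅.

desc(Y)\{Y}={D}; candidates ⊆ {E,G,R,W}.
∅: Y⊥D given ∅ in G with Y→· removed — back-door holds.
P(D|do(Y)) = P(D|Y) — no adjustment needed.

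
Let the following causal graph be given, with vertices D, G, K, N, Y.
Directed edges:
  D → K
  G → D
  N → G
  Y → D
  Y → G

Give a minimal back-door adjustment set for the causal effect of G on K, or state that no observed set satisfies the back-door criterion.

desc(G)\{G}={D,K}; candidates ⊆ {N,Y}.
size 0: {}; under {} G still reaches {D,K,N,Y} ∋ K.
{Y}: G⊥K given {Y} in G with G→· removed — back-door holds.

G→K: minimal back-door set {Y}.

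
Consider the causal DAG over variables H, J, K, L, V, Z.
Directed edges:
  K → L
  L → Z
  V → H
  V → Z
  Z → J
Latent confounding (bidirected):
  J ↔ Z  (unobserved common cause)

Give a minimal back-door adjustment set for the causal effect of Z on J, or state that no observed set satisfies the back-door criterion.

desc(Z)\{Z}={J}; candidates ⊆ {H,K,L,V}.
Z↔J: latent back-door arc(s) into Z.
size 0: {}; under {} Z still reaches {H,J,K,L,V} ∋ J.
size 1: {H}, {K}, {L} …(+1); under {H} Z still reaches {J,K,L,V} ∋ J.
size 2: {H,K}, {H,L}, {H,V} …(+3); under {H,K} Z still reaches {J,L,V} ∋ J.
Z↔J cannot be blocked by any observed set — no back-door set.

Z→J: no observed back-door set.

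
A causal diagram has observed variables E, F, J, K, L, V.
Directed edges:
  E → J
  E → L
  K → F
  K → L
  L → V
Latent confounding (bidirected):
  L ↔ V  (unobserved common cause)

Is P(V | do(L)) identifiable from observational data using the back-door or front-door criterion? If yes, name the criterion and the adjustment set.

P(V|do(L)): not identifiable (no BD/FD set).

desc(L)\{L}={V}; candidates ⊆ {E,F,J,K}.
L↔V: latent back-door arc(s) into L.
size 0: {}; under {} L still reaches {E,F,J,K,V} ∋ V.
size 1: {E}, {F}, {J} …(+1); under {E} L still reaches {F,K,V} ∋ V.
size 2: {E,F}, {E,J}, {E,K} …(+3); under {E,F} L still reaches {K,V} ∋ V.
L↔V cannot be blocked by any observed set — no back-door set.
No mediator lies on a directed L→…→V path.
Neither criterion identifies P(V|do(L)) in this graph.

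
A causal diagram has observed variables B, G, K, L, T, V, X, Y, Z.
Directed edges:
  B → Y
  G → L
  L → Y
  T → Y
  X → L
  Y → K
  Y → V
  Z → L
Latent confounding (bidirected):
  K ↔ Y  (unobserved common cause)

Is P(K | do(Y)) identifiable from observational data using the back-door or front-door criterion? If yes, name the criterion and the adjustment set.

desc(Y)\{Y}={K,V}; candidates ⊆ {B,G,L,T,X,Z}.
Y↔K: latent back-door arc(s) into Y.
size 0: {}; under {} Y still reaches {B,G,K,L,T,X,Z} ∋ K.
size 1: {B}, {G}, {L} …(+3); under {B} Y still reaches {G,K,L,T,X,Z} ∋ K.
size 2: {B,G}, {B,L}, {B,T} …(+12); under {B,G} Y still reaches {K,L,T,X,Z} ∋ K.
Y↔K cannot be blocked by any observed set — no back-door set.
No mediator lies on a directed Y→…→K path.
Neither criterion identifies P(K|do(Y)) in this graph.

P(K|do(Y)): not identifiable (no BD/FD set).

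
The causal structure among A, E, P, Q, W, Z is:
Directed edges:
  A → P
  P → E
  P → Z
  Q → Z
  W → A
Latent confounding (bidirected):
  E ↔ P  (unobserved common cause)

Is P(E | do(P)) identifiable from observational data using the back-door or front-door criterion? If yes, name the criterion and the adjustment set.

P(E|do(P)): not identifiable (no BD/FD set).

desc(P)\{P}={E,Z}; candidates ⊆ {A,Q,W}.
P↔E: latent back-door arc(s) into P.
size 0: {}; under {} P still reaches {A,E,W} ∋ E.
size 1: {A}, {Q}, {W}; under {A} P still reaches {E} ∋ E.
size 2: {A,Q}, {A,W}, {Q,W}; under {A,Q} P still reaches {E} ∋ E.
P↔E cannot be blocked by any observed set — no back-door set.
No mediator lies on a directed P→…→E path.
Neither criterion identifies P(E|do(P)) in this graph.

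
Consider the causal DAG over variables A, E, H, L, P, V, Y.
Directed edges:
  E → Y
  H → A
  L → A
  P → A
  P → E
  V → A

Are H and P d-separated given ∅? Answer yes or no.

Yes — H ⊥ P | ∅.

Bayes-Ball from H | ∅ reaches {A}.
P ∉ reach(H|∅) ⇒ H ⊥ P | ∅.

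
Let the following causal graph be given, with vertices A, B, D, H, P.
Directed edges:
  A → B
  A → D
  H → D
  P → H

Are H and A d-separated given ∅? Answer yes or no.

Yes — H ⊥ A | ∅.

Bayes-Ball from H | ∅ reaches {D,P}.
A ∉ reach(H|∅) ⇒ H ⊥ A | ∅.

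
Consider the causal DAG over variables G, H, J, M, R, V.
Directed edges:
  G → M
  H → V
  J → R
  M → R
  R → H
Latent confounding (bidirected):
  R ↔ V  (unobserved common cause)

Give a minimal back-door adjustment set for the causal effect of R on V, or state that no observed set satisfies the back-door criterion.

desc(R)\{R}={H,V}; candidates ⊆ {G,J,M}.
R↔V: latent back-door arc(s) into R.
size 0: {}; under {} R still reaches {G,J,M,V} ∋ V.
size 1: {G}, {J}, {M}; under {G} R still reaches {J,M,V} ∋ V.
size 2: {G,J}, {G,M}, {J,M}; under {G,J} R still reaches {M,V} ∋ V.
R↔V cannot be blocked by any observed set — no back-door set.

R→V: no observed back-door set.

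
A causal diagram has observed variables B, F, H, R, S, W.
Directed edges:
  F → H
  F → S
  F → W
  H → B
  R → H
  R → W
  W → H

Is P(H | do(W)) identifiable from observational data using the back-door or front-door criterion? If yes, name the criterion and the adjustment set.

desc(W)\{W}={B,H}; candidates ⊆ {F,R,S}.
size 0: {}; under {} W still reaches {B,F,H,R,S} ∋ H.
size 1: {F}, {R}, {S}; under {F} W still reaches {B,H,R} ∋ H.
{F,R}: W⊥H given {F,R} in G with W→· removed — back-door holds.
P(H|do(W)) = Σ_{F,R} P(H|W,F,R)·P(F,R).

P(H|do(W)): backdoor, adjust for {F, R}.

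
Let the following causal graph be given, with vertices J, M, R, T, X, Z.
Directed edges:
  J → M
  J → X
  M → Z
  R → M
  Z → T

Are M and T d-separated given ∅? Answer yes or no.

Bayes-Ball from M | ∅ reaches {J,R,T,X,Z}.
T ∈ reach(M|∅) ⇒ M ⊥̸ T | ∅.

No — M and T are d-connected given ∅.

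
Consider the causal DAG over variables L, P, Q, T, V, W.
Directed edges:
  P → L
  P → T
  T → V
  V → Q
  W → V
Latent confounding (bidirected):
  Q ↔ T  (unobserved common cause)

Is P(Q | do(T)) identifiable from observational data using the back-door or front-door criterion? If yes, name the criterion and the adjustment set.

P(Q|do(T)): frontdoor, adjust for {V}.

desc(T)\{T}={Q,V}; candidates ⊆ {L,P,W}.
T↔Q: latent back-door arc(s) into T.
size 0: {}; under {} T still reaches {L,P,Q} ∋ Q.
size 1: {L}, {P}, {W}; under {L} T still reaches {P,Q} ∋ Q.
size 2: {L,P}, {L,W}, {P,W}; under {L,P} T still reaches {Q} ∋ Q.
T↔Q cannot be blocked by any observed set — no back-door set.
{V}: (i) intercepts every directed T→Q path; (ii) no back-door T→{V}; (iii) {T} blocks every back-door {V}→Q. Front-door holds.
P(Q|do(T)) = Σ_{V} P(V|T) Σ_{T'} P(Q|V,T')P(T').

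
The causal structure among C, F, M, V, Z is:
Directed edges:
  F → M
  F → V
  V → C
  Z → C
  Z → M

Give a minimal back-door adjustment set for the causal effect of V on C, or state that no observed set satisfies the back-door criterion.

desc(V)\{V}={C}; candidates ⊆ {F,M,Z}.
∅: V⊥C given ∅ in G with V→· removed — back-door holds.

V→C: minimal back-door set ∅.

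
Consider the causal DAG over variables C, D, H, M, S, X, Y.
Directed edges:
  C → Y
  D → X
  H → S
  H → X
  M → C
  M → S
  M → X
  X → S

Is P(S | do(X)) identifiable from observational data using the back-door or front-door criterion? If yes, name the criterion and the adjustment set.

P(S|do(X)): backdoor, adjust for {H, M}.

desc(X)\{X}={S}; candidates ⊆ {C,D,H,M,Y}.
size 0: {}; under {} X still reaches {C,D,H,M,S,Y} ∋ S.
size 1: {C}, {D}, {H} …(+2); under {C} X still reaches {D,H,M,S} ∋ S.
{H,M}: X⊥S given {H,M} in G with X→· removed — back-door holds.
P(S|do(X)) = Σ_{H,M} P(S|X,H,M)·P(H,M).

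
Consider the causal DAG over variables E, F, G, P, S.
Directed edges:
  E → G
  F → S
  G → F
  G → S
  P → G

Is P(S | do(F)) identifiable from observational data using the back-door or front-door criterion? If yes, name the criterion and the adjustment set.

P(S|do(F)): backdoor, adjust for {G}.

desc(F)\{F}={S}; candidates ⊆ {E,G,P}.
size 0: {}; under {} F still reaches {E,G,P,S} ∋ S.
{G}: F⊥S given {G} in G with F→· removed — back-door holds.
P(S|do(F)) = Σ_{G} P(S|F,G)·P(G).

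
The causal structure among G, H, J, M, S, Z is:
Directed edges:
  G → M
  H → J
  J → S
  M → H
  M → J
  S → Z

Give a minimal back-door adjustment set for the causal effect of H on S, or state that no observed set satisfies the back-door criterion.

desc(H)\{H}={J,S,Z}; candidates ⊆ {G,M}.
size 0: {}; under {} H still reaches {G,J,M,S,Z} ∋ S.
{M}: H⊥S given {M} in G with H→· removed — back-door holds.

H→S: minimal back-door set {M}.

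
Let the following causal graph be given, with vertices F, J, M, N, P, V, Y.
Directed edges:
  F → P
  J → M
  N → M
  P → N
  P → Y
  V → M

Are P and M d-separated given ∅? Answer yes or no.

Bayes-Ball from P | ∅ reaches {F,M,N,Y}.
M ∈ reach(P|∅) ⇒ P ⊥̸ M | ∅.

No — P and M are d-connected given ∅.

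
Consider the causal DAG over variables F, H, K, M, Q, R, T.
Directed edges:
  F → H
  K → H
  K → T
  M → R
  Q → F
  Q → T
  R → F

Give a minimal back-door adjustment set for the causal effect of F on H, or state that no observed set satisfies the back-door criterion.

desc(F)\{F}={H}; candidates ⊆ {K,M,Q,R,T}.
∅: F⊥H given ∅ in G with F→· removed — back-door holds.

F→H: minimal back-door set ∅.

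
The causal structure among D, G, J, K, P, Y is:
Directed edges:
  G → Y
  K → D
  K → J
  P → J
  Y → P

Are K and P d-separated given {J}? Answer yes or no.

Bayes-Ball from K | {J} reaches {D,G,P,Y}.
P ∈ reach(K|{J}) ⇒ K ⊥̸ P | {J}.

No — K and P are d-connected given {J}.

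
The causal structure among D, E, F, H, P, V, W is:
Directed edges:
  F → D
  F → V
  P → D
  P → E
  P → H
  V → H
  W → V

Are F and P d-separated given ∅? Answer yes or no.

Bayes-Ball from F | ∅ reaches {D,H,V}.
P ∉ reach(F|∅) ⇒ F ⊥ P | ∅.

Yes — F ⊥ P | ∅.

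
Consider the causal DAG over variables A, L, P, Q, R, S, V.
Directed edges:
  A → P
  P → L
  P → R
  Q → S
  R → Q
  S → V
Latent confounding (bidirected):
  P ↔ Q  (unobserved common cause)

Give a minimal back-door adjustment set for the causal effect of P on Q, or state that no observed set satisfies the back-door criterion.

P→Q: no observed back-door set.

desc(P)\{P}={L,Q,R,S,V}; candidates ⊆ {A}.
P↔Q: latent back-door arc(s) into P.
size 0: {}; under {} P still reaches {A,Q,S,V} ∋ Q.
size 1: {A}; under {A} P still reaches {Q,S,V} ∋ Q.
P↔Q cannot be blocked by any observed set — no back-door set.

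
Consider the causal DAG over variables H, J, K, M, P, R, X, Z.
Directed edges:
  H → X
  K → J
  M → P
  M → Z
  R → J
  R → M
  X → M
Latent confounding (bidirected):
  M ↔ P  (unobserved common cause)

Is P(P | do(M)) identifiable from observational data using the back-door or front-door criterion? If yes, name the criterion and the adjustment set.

desc(M)\{M}={P,Z}; candidates ⊆ {H,J,K,R,X}.
M↔P: latent back-door arc(s) into M.
size 0: {}; under {} M still reaches {H,J,P,R,X} ∋ P.
size 1: {H}, {J}, {K} …(+2); under {H} M still reaches {J,P,R,X} ∋ P.
size 2: {H,J}, {H,K}, {H,R} …(+7); under {H,J} M still reaches {K,P,R,X} ∋ P.
M↔P cannot be blocked by any observed set — no back-door set.
No mediator lies on a directed M→…→P path.
Neither criterion identifies P(P|do(M)) in this graph.

P(P|do(M)): not identifiable (no BD/FD set).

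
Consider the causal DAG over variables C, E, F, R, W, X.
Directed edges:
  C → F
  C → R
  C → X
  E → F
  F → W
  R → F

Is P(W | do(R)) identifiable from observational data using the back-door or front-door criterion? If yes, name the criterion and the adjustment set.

desc(R)\{R}={F,W}; candidates ⊆ {C,E,X}.
size 0: {}; under {} R still reaches {C,F,W,X} ∋ W.
{C}: R⊥W given {C} in G with R→· removed — back-door holds.
P(W|do(R)) = Σ_{C} P(W|R,C)·P(C).

P(W|do(R)): backdoor, adjust for {C}.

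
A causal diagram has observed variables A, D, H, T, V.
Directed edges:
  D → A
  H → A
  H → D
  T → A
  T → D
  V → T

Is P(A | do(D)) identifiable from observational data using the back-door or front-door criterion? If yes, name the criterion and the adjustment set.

P(A|do(D)): backdoor, adjust for {H, T}.

desc(D)\{D}={A}; candidates ⊆ {H,T,V}.
size 0: {}; under {} D still reaches {A,H,T,V} ∋ A.
size 1: {H}, {T}, {V}; under {H} D still reaches {A,T,V} ∋ A.
{H,T}: D⊥A given {H,T} in G with D→· removed — back-door holds.
P(A|do(D)) = Σ_{H,T} P(A|D,H,T)·P(H,T).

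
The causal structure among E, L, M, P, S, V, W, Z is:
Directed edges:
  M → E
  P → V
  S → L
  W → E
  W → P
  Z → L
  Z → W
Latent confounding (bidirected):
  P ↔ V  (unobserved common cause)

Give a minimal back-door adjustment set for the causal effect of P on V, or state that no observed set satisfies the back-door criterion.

desc(P)\{P}={V}; candidates ⊆ {E,L,M,S,W,Z}.
P↔V: latent back-door arc(s) into P.
size 0: {}; under {} P still reaches {E,L,V,W,Z} ∋ V.
size 1: {E}, {L}, {M} …(+3); under {E} P still reaches {L,M,V,W,Z} ∋ V.
size 2: {E,L}, {E,M}, {E,S} …(+12); under {E,L} P still reaches {M,S,V,W,Z} ∋ V.
P↔V cannot be blocked by any observed set — no back-door set.

P→V: no observed back-door set.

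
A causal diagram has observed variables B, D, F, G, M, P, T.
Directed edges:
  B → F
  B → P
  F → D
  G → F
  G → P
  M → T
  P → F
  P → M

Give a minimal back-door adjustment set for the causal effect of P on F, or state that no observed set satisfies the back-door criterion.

P→F: minimal back-door set {B, G}.

desc(P)\{P}={D,F,M,T}; candidates ⊆ {B,G}.
size 0: {}; under {} P still reaches {B,D,F,G} ∋ F.
size 1: {B}, {G}; under {B} P still reaches {D,F,G} ∋ F.
{B,G}: P⊥F given {B,G} in G with P→· removed — back-door holds.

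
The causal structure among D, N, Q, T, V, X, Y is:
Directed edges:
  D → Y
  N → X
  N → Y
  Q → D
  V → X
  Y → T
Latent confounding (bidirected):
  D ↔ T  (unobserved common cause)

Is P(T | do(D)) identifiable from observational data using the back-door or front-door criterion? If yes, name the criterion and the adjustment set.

P(T|do(D)): frontdoor, adjust for {Y}.

desc(D)\{D}={T,Y}; candidates ⊆ {N,Q,V,X}.
D↔T: latent back-door arc(s) into D.
size 0: {}; under {} D still reaches {Q,T} ∋ T.
size 1: {N}, {Q}, {V} …(+1); under {N} D still reaches {Q,T} ∋ T.
size 2: {N,Q}, {N,V}, {N,X} …(+3); under {N,Q} D still reaches {T} ∋ T.
D↔T cannot be blocked by any observed set — no back-door set.
{Y}: (i) intercepts every directed D→T path; (ii) no back-door D→{Y}; (iii) {D} blocks every back-door {Y}→T. Front-door holds.
P(T|do(D)) = Σ_{Y} P(Y|D) Σ_{D'} P(T|Y,D')P(D').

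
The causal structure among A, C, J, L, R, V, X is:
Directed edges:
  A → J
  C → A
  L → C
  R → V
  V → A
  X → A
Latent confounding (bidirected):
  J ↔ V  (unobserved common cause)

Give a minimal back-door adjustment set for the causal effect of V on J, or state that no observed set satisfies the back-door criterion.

desc(V)\{V}={A,J}; candidates ⊆ {C,L,R,X}.
V↔J: latent back-door arc(s) into V.
size 0: {}; under {} V still reaches {J,R} ∋ J.
size 1: {C}, {L}, {R} …(+1); under {C} V still reaches {J,R} ∋ J.
size 2: {C,L}, {C,R}, {C,X} …(+3); under {C,L} V still reaches {J,R} ∋ J.
V↔J cannot be blocked by any observed set — no back-door set.

V→J: no observed back-door set.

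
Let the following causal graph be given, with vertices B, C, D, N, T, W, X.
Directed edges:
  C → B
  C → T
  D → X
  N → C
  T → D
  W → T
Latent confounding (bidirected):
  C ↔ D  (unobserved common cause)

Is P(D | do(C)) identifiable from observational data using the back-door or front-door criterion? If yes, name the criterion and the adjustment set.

desc(C)\{C}={B,D,T,X}; candidates ⊆ {N,W}.
C↔D: latent back-door arc(s) into C.
size 0: {}; under {} C still reaches {D,N,X} ∋ D.
size 1: {N}, {W}; under {N} C still reaches {D,X} ∋ D.
size 2: {N,W}; under {N,W} C still reaches {D,X} ∋ D.
C↔D cannot be blocked by any observed set — no back-door set.
{T}: (i) intercepts every directed C→D path; (ii) no back-door C→{T}; (iii) {C} blocks every back-door {T}→D. Front-door holds.
P(D|do(C)) = Σ_{T} P(T|C) Σ_{C'} P(D|T,C')P(C').

P(D|do(C)): frontdoor, adjust for {T}.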